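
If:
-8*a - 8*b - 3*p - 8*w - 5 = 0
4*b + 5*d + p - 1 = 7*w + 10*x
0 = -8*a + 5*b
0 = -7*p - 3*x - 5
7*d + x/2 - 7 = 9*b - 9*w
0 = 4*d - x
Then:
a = -28655/83592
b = -5731/10449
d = -2585/13932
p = -460/1161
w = 17339/41796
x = -2585/3483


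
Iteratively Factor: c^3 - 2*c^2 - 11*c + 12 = (c - 1)*(c^2 - c - 12) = (c - 1)*(c + 3)*(c - 4)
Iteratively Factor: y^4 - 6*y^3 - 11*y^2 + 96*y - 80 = (y - 5)*(y^3 - y^2 - 16*y + 16) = (y - 5)*(y + 4)*(y^2 - 5*y + 4) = (y - 5)*(y - 4)*(y + 4)*(y - 1)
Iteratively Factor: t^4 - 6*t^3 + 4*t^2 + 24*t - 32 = (t - 2)*(t^3 - 4*t^2 - 4*t + 16) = (t - 4)*(t - 2)*(t^2 - 4) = (t - 4)*(t - 2)^2*(t + 2)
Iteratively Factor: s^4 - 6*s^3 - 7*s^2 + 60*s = (s - 4)*(s^3 - 2*s^2 - 15*s) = s*(s - 4)*(s^2 - 2*s - 15) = s*(s - 5)*(s - 4)*(s + 3)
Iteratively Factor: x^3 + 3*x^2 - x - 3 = (x + 3)*(x^2 - 1) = (x - 1)*(x + 3)*(x + 1)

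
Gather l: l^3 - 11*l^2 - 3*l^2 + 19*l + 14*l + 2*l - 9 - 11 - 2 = l^3 - 14*l^2 + 35*l - 22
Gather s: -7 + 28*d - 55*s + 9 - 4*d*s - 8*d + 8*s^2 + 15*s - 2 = 20*d + 8*s^2 + s*(-4*d - 40)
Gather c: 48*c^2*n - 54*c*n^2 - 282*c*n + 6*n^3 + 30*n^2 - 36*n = 48*c^2*n + c*(-54*n^2 - 282*n) + 6*n^3 + 30*n^2 - 36*n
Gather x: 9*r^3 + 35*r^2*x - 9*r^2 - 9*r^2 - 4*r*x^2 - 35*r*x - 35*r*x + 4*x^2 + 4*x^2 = 9*r^3 - 18*r^2 + x^2*(8 - 4*r) + x*(35*r^2 - 70*r)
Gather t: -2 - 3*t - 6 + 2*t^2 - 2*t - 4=2*t^2 - 5*t - 12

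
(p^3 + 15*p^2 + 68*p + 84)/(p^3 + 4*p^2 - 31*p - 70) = (p + 6)/(p - 5)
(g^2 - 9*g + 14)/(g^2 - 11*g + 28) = (g - 2)/(g - 4)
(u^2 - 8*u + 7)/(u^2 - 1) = (u - 7)/(u + 1)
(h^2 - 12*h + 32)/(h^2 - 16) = (h - 8)/(h + 4)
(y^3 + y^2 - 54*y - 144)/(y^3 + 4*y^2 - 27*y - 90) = (y - 8)/(y - 5)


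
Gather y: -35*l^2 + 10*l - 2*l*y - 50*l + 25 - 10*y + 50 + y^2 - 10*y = -35*l^2 - 40*l + y^2 + y*(-2*l - 20) + 75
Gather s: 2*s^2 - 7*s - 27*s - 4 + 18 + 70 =2*s^2 - 34*s + 84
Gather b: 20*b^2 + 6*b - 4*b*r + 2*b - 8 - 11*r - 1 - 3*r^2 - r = 20*b^2 + b*(8 - 4*r) - 3*r^2 - 12*r - 9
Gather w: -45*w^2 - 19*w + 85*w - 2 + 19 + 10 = -45*w^2 + 66*w + 27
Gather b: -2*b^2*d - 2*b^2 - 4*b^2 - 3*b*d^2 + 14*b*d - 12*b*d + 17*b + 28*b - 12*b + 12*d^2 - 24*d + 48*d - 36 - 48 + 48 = b^2*(-2*d - 6) + b*(-3*d^2 + 2*d + 33) + 12*d^2 + 24*d - 36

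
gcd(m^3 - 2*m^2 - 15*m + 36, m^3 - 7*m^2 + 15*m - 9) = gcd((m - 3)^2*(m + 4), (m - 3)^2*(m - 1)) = m^2 - 6*m + 9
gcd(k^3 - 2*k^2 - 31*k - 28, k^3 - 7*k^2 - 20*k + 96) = k + 4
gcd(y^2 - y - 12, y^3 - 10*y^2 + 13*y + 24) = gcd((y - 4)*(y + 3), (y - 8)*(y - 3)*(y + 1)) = 1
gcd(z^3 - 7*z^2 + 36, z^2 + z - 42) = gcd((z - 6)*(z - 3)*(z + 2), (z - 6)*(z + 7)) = z - 6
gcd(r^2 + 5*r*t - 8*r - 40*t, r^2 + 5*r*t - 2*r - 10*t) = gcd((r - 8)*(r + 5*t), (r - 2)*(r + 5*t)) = r + 5*t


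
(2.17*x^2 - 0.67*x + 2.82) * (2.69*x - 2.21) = 5.8373*x^3 - 6.598*x^2 + 9.0665*x - 6.2322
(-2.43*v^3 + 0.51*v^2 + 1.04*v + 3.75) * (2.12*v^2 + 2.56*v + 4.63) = -5.1516*v^5 - 5.1396*v^4 - 7.7405*v^3 + 12.9737*v^2 + 14.4152*v + 17.3625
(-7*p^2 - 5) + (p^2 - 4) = -6*p^2 - 9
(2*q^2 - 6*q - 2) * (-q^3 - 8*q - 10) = -2*q^5 + 6*q^4 - 14*q^3 + 28*q^2 + 76*q + 20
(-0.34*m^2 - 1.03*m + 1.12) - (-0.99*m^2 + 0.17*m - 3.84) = 0.65*m^2 - 1.2*m + 4.96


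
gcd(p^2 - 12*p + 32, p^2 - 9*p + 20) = p - 4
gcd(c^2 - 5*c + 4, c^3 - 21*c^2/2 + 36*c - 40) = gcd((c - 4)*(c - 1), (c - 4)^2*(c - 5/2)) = c - 4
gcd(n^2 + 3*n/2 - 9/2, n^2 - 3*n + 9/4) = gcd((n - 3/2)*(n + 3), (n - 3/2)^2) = n - 3/2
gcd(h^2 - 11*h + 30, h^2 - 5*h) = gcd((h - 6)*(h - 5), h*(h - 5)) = h - 5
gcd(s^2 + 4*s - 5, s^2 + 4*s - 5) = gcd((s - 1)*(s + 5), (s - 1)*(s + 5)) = s^2 + 4*s - 5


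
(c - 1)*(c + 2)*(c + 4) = c^3 + 5*c^2 + 2*c - 8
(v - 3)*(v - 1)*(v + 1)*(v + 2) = v^4 - v^3 - 7*v^2 + v + 6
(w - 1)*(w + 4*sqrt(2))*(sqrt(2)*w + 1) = sqrt(2)*w^3 - sqrt(2)*w^2 + 9*w^2 - 9*w + 4*sqrt(2)*w - 4*sqrt(2)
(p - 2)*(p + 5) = p^2 + 3*p - 10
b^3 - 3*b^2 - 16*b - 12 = (b - 6)*(b + 1)*(b + 2)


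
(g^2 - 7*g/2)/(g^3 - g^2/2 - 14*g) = (7 - 2*g)/(-2*g^2 + g + 28)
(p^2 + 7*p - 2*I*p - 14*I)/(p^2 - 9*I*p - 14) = (p + 7)/(p - 7*I)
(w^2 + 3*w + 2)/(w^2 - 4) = (w + 1)/(w - 2)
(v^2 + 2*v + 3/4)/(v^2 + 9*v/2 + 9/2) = (v + 1/2)/(v + 3)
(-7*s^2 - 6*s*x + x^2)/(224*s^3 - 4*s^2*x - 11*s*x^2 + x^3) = (s + x)/(-32*s^2 - 4*s*x + x^2)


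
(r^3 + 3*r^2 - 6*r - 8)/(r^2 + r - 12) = (r^2 - r - 2)/(r - 3)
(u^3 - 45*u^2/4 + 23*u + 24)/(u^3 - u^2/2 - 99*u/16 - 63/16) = 4*(u^2 - 12*u + 32)/(4*u^2 - 5*u - 21)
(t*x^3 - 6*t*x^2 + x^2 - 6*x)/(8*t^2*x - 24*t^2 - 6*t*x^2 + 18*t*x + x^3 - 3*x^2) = x*(t*x^2 - 6*t*x + x - 6)/(8*t^2*x - 24*t^2 - 6*t*x^2 + 18*t*x + x^3 - 3*x^2)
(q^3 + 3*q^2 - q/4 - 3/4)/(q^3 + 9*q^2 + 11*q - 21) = (q^2 - 1/4)/(q^2 + 6*q - 7)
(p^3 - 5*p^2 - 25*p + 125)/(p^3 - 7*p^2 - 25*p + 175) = (p - 5)/(p - 7)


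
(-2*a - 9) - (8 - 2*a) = -17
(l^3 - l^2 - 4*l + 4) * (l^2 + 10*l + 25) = l^5 + 9*l^4 + 11*l^3 - 61*l^2 - 60*l + 100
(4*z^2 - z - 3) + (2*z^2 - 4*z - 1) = 6*z^2 - 5*z - 4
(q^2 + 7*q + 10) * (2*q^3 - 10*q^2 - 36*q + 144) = 2*q^5 + 4*q^4 - 86*q^3 - 208*q^2 + 648*q + 1440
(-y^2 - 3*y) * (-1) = y^2 + 3*y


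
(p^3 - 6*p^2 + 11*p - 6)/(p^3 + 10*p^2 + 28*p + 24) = (p^3 - 6*p^2 + 11*p - 6)/(p^3 + 10*p^2 + 28*p + 24)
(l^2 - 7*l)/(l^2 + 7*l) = (l - 7)/(l + 7)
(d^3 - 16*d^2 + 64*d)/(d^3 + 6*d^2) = (d^2 - 16*d + 64)/(d*(d + 6))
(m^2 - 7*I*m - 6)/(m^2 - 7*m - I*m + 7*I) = (m - 6*I)/(m - 7)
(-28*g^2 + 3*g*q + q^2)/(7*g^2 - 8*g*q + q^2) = (-28*g^2 + 3*g*q + q^2)/(7*g^2 - 8*g*q + q^2)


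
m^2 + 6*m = m*(m + 6)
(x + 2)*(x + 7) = x^2 + 9*x + 14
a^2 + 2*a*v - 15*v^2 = (a - 3*v)*(a + 5*v)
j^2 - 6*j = j*(j - 6)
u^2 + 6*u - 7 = (u - 1)*(u + 7)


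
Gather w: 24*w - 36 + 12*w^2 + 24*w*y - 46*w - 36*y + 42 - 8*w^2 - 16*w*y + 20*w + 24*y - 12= 4*w^2 + w*(8*y - 2) - 12*y - 6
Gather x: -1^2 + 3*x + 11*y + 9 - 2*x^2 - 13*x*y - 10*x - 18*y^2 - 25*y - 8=-2*x^2 + x*(-13*y - 7) - 18*y^2 - 14*y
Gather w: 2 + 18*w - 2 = 18*w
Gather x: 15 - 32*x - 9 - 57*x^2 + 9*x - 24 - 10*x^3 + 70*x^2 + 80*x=-10*x^3 + 13*x^2 + 57*x - 18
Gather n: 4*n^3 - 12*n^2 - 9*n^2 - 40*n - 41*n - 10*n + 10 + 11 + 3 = 4*n^3 - 21*n^2 - 91*n + 24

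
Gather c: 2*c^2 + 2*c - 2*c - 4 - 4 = 2*c^2 - 8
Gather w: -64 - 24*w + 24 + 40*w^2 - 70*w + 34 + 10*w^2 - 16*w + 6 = 50*w^2 - 110*w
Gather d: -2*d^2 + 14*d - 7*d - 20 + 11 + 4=-2*d^2 + 7*d - 5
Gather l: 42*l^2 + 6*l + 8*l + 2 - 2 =42*l^2 + 14*l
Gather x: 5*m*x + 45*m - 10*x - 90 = 45*m + x*(5*m - 10) - 90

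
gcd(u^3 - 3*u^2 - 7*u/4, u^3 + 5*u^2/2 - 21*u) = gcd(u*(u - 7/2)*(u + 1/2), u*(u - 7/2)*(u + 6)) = u^2 - 7*u/2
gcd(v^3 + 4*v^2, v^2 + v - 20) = 1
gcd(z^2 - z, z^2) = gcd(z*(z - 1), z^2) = z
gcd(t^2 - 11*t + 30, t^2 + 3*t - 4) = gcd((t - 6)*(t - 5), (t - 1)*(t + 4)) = 1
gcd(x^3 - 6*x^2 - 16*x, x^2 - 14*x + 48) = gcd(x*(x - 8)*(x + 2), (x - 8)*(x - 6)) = x - 8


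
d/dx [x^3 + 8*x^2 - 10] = x*(3*x + 16)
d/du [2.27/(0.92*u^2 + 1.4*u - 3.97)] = (-4.1768*u - 3.178)/(0.92*u^2 + 1.4*u - 3.97)^2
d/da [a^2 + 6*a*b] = 2*a + 6*b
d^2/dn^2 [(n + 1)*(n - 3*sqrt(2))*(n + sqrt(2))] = 6*n - 4*sqrt(2) + 2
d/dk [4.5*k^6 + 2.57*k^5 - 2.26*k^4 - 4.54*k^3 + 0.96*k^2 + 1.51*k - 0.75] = 27.0*k^5 + 12.85*k^4 - 9.04*k^3 - 13.62*k^2 + 1.92*k + 1.51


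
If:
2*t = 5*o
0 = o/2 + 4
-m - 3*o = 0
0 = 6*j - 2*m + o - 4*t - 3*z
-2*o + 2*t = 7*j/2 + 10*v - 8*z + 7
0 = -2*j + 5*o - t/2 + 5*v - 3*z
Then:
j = -150/7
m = 24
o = -8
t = -20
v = -822/35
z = -244/7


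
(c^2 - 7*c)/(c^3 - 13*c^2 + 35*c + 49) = c/(c^2 - 6*c - 7)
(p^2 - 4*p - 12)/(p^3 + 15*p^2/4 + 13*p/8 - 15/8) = 8*(p^2 - 4*p - 12)/(8*p^3 + 30*p^2 + 13*p - 15)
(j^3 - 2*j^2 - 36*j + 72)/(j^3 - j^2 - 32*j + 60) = (j - 6)/(j - 5)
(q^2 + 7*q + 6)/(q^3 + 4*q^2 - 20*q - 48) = (q + 1)/(q^2 - 2*q - 8)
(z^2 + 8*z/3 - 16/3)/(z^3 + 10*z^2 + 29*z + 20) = (z - 4/3)/(z^2 + 6*z + 5)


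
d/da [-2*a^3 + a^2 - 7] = 2*a*(1 - 3*a)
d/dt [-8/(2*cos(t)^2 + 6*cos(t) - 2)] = -4*(2*cos(t) + 3)*sin(t)/(sin(t)^2 - 3*cos(t))^2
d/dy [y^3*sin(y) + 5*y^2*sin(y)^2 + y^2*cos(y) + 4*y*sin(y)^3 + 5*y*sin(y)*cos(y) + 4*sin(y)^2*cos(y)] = y^3*cos(y) + 2*y^2*sin(y) + 5*y^2*sin(2*y) + 5*y*cos(y) - 3*y*cos(3*y) + 5*y + 2*sin(y) + 5*sin(2*y)/2 + 2*sin(3*y)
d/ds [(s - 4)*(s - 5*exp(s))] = s - (s - 4)*(5*exp(s) - 1) - 5*exp(s)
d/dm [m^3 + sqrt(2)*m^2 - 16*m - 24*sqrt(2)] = 3*m^2 + 2*sqrt(2)*m - 16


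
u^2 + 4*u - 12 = (u - 2)*(u + 6)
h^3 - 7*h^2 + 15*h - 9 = (h - 3)^2*(h - 1)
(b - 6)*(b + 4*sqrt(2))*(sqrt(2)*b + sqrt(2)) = sqrt(2)*b^3 - 5*sqrt(2)*b^2 + 8*b^2 - 40*b - 6*sqrt(2)*b - 48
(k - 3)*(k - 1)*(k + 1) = k^3 - 3*k^2 - k + 3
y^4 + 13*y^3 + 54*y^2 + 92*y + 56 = (y + 2)^3*(y + 7)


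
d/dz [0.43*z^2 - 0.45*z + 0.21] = 0.86*z - 0.45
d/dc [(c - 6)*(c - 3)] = 2*c - 9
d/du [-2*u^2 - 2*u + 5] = -4*u - 2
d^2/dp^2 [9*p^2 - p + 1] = 18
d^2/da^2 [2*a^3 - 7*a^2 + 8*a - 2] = 12*a - 14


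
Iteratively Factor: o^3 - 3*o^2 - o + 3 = (o - 1)*(o^2 - 2*o - 3) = (o - 3)*(o - 1)*(o + 1)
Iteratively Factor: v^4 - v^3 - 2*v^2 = (v + 1)*(v^3 - 2*v^2) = (v - 2)*(v + 1)*(v^2) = v*(v - 2)*(v + 1)*(v)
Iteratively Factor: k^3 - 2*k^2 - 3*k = (k)*(k^2 - 2*k - 3) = k*(k + 1)*(k - 3)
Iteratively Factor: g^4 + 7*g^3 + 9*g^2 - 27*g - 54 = (g + 3)*(g^3 + 4*g^2 - 3*g - 18) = (g - 2)*(g + 3)*(g^2 + 6*g + 9) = (g - 2)*(g + 3)^2*(g + 3)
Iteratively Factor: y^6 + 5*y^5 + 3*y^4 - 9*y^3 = (y + 3)*(y^5 + 2*y^4 - 3*y^3) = y*(y + 3)*(y^4 + 2*y^3 - 3*y^2) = y^2*(y + 3)*(y^3 + 2*y^2 - 3*y) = y^2*(y - 1)*(y + 3)*(y^2 + 3*y) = y^2*(y - 1)*(y + 3)^2*(y)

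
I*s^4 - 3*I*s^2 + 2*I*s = s*(s - 1)*(s + 2)*(I*s - I)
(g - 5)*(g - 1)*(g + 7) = g^3 + g^2 - 37*g + 35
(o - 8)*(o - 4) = o^2 - 12*o + 32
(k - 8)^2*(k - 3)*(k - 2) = k^4 - 21*k^3 + 150*k^2 - 416*k + 384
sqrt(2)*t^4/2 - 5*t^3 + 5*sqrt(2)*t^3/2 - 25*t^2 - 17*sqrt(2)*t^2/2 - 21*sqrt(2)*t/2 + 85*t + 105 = (t - 3)*(t + 7)*(t - 5*sqrt(2))*(sqrt(2)*t/2 + sqrt(2)/2)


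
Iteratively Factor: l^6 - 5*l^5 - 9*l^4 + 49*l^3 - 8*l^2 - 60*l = (l + 1)*(l^5 - 6*l^4 - 3*l^3 + 52*l^2 - 60*l) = (l - 2)*(l + 1)*(l^4 - 4*l^3 - 11*l^2 + 30*l) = (l - 5)*(l - 2)*(l + 1)*(l^3 + l^2 - 6*l) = (l - 5)*(l - 2)*(l + 1)*(l + 3)*(l^2 - 2*l) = (l - 5)*(l - 2)^2*(l + 1)*(l + 3)*(l)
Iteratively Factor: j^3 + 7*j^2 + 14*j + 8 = (j + 2)*(j^2 + 5*j + 4) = (j + 2)*(j + 4)*(j + 1)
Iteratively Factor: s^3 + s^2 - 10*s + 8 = (s - 2)*(s^2 + 3*s - 4) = (s - 2)*(s + 4)*(s - 1)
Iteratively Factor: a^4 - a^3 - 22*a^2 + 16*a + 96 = (a - 3)*(a^3 + 2*a^2 - 16*a - 32) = (a - 3)*(a + 2)*(a^2 - 16) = (a - 3)*(a + 2)*(a + 4)*(a - 4)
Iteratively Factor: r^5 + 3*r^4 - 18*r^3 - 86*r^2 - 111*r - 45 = (r - 5)*(r^4 + 8*r^3 + 22*r^2 + 24*r + 9) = (r - 5)*(r + 3)*(r^3 + 5*r^2 + 7*r + 3) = (r - 5)*(r + 3)^2*(r^2 + 2*r + 1) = (r - 5)*(r + 1)*(r + 3)^2*(r + 1)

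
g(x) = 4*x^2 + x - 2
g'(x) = 8*x + 1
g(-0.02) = -2.02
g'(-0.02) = 0.84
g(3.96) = 64.69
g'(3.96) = 32.68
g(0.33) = -1.23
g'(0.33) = 3.64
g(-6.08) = 139.79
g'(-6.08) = -47.64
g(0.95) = 2.56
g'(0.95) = 8.60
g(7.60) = 236.64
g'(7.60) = 61.80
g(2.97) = 36.25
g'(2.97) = 24.76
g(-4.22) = 65.01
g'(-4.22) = -32.76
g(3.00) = 37.00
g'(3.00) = 25.00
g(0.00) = -2.00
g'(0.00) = 1.00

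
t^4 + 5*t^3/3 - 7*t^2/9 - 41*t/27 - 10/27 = (t - 1)*(t + 1/3)*(t + 2/3)*(t + 5/3)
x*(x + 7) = x^2 + 7*x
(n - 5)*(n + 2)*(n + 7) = n^3 + 4*n^2 - 31*n - 70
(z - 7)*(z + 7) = z^2 - 49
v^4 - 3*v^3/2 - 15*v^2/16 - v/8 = v*(v - 2)*(v + 1/4)^2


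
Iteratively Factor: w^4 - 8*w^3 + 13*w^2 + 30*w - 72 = (w - 3)*(w^3 - 5*w^2 - 2*w + 24) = (w - 3)*(w + 2)*(w^2 - 7*w + 12) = (w - 4)*(w - 3)*(w + 2)*(w - 3)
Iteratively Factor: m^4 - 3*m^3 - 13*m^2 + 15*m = (m - 1)*(m^3 - 2*m^2 - 15*m) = (m - 1)*(m + 3)*(m^2 - 5*m) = (m - 5)*(m - 1)*(m + 3)*(m)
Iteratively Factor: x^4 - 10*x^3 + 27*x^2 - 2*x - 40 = (x + 1)*(x^3 - 11*x^2 + 38*x - 40) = (x - 4)*(x + 1)*(x^2 - 7*x + 10) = (x - 5)*(x - 4)*(x + 1)*(x - 2)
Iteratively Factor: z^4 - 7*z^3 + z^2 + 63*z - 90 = (z - 3)*(z^3 - 4*z^2 - 11*z + 30) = (z - 3)*(z - 2)*(z^2 - 2*z - 15) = (z - 5)*(z - 3)*(z - 2)*(z + 3)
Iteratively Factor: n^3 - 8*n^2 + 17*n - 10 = (n - 1)*(n^2 - 7*n + 10) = (n - 2)*(n - 1)*(n - 5)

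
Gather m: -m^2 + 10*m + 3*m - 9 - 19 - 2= -m^2 + 13*m - 30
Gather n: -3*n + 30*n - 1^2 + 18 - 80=27*n - 63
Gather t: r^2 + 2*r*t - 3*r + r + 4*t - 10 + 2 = r^2 - 2*r + t*(2*r + 4) - 8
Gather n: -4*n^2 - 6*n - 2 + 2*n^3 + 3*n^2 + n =2*n^3 - n^2 - 5*n - 2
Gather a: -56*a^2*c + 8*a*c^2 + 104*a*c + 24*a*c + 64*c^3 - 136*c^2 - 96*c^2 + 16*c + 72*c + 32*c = -56*a^2*c + a*(8*c^2 + 128*c) + 64*c^3 - 232*c^2 + 120*c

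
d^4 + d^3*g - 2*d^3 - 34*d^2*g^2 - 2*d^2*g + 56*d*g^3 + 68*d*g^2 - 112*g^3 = (d - 2)*(d - 4*g)*(d - 2*g)*(d + 7*g)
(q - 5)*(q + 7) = q^2 + 2*q - 35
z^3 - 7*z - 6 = (z - 3)*(z + 1)*(z + 2)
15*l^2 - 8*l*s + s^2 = (-5*l + s)*(-3*l + s)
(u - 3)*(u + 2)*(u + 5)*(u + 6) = u^4 + 10*u^3 + 13*u^2 - 96*u - 180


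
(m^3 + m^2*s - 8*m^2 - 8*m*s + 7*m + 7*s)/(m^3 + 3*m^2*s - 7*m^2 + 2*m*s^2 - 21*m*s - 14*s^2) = (m - 1)/(m + 2*s)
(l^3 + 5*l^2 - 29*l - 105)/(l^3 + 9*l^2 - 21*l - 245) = (l + 3)/(l + 7)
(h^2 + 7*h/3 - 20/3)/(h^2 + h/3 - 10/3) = (h + 4)/(h + 2)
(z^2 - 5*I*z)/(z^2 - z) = (z - 5*I)/(z - 1)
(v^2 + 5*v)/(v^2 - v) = (v + 5)/(v - 1)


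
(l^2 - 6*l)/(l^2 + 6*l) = (l - 6)/(l + 6)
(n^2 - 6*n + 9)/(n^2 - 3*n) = (n - 3)/n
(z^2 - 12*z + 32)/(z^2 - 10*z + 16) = (z - 4)/(z - 2)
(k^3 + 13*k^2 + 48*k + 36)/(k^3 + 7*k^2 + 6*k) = (k + 6)/k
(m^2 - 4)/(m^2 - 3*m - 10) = (m - 2)/(m - 5)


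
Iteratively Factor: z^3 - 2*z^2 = (z - 2)*(z^2) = z*(z - 2)*(z)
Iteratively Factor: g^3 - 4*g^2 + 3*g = (g - 3)*(g^2 - g) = (g - 3)*(g - 1)*(g)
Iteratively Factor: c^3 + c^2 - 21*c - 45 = (c + 3)*(c^2 - 2*c - 15) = (c - 5)*(c + 3)*(c + 3)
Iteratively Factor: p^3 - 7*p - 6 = (p - 3)*(p^2 + 3*p + 2) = (p - 3)*(p + 2)*(p + 1)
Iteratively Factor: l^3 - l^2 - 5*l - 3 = (l + 1)*(l^2 - 2*l - 3) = (l - 3)*(l + 1)*(l + 1)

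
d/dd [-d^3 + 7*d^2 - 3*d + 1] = -3*d^2 + 14*d - 3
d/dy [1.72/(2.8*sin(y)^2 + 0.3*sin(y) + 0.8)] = -(9.632*sin(y) + 0.516)*cos(y)/(2.8*sin(y)^2 + 0.3*sin(y) + 0.8)^2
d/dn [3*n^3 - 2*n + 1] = 9*n^2 - 2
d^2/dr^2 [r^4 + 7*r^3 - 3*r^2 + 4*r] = 12*r^2 + 42*r - 6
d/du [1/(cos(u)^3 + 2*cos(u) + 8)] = (3*cos(u)^2 + 2)*sin(u)/(cos(u)^3 + 2*cos(u) + 8)^2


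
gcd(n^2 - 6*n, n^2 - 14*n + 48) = n - 6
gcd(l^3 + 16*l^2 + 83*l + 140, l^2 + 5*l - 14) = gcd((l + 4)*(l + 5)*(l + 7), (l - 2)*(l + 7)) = l + 7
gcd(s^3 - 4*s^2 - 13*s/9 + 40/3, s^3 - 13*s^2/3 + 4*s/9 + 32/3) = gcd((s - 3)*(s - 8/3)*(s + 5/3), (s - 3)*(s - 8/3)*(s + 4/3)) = s^2 - 17*s/3 + 8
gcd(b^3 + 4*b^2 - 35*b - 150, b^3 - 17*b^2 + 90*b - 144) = b - 6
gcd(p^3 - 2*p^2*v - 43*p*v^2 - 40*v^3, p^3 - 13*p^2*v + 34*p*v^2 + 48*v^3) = p^2 - 7*p*v - 8*v^2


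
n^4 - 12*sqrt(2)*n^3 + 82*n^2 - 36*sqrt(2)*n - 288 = (n - 6*sqrt(2))*(n - 4*sqrt(2))*(n - 3*sqrt(2))*(n + sqrt(2))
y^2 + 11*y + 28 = (y + 4)*(y + 7)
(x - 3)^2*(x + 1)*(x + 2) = x^4 - 3*x^3 - 7*x^2 + 15*x + 18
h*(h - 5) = h^2 - 5*h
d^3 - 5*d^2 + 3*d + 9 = (d - 3)^2*(d + 1)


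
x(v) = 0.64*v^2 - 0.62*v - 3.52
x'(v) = 1.28*v - 0.62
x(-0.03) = -3.50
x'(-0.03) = -0.66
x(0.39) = -3.66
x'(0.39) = -0.12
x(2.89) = 0.03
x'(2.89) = 3.08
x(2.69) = -0.56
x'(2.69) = 2.82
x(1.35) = -3.19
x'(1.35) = 1.11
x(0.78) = -3.61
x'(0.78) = 0.38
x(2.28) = -1.61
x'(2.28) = 2.30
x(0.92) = -3.55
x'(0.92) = 0.56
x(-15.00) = 149.78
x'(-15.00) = -19.82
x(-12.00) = 96.08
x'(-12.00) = -15.98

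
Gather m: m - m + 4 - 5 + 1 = 0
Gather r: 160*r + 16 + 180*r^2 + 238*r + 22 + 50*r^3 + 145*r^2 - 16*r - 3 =50*r^3 + 325*r^2 + 382*r + 35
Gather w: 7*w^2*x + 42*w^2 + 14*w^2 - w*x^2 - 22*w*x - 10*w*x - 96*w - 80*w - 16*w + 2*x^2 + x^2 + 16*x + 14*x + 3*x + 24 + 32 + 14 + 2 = w^2*(7*x + 56) + w*(-x^2 - 32*x - 192) + 3*x^2 + 33*x + 72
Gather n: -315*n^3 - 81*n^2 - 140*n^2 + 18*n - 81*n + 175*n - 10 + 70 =-315*n^3 - 221*n^2 + 112*n + 60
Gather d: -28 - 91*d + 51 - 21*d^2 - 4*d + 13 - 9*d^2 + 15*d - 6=-30*d^2 - 80*d + 30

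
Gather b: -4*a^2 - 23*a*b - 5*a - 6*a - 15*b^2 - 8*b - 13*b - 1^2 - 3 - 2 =-4*a^2 - 11*a - 15*b^2 + b*(-23*a - 21) - 6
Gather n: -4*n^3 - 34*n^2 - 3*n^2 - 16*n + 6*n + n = -4*n^3 - 37*n^2 - 9*n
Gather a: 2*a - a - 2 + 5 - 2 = a + 1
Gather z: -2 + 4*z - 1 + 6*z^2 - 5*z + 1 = 6*z^2 - z - 2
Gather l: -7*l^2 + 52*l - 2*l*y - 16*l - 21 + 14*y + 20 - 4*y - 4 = -7*l^2 + l*(36 - 2*y) + 10*y - 5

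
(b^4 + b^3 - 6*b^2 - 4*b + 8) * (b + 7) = b^5 + 8*b^4 + b^3 - 46*b^2 - 20*b + 56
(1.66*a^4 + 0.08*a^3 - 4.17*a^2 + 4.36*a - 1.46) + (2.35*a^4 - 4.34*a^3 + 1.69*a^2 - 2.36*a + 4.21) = 4.01*a^4 - 4.26*a^3 - 2.48*a^2 + 2.0*a + 2.75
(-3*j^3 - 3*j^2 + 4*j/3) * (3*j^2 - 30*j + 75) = -9*j^5 + 81*j^4 - 131*j^3 - 265*j^2 + 100*j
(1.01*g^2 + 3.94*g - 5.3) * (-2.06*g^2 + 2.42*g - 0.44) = -2.0806*g^4 - 5.6722*g^3 + 20.0084*g^2 - 14.5596*g + 2.332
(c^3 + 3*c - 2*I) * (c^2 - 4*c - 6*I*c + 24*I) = c^5 - 4*c^4 - 6*I*c^4 + 3*c^3 + 24*I*c^3 - 12*c^2 - 20*I*c^2 - 12*c + 80*I*c + 48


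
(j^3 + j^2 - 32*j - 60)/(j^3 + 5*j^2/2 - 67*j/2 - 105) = 2*(j + 2)/(2*j + 7)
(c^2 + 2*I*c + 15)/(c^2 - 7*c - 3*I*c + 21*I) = (c + 5*I)/(c - 7)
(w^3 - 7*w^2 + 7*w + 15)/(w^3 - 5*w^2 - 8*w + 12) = (w^3 - 7*w^2 + 7*w + 15)/(w^3 - 5*w^2 - 8*w + 12)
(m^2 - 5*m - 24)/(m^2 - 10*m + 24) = (m^2 - 5*m - 24)/(m^2 - 10*m + 24)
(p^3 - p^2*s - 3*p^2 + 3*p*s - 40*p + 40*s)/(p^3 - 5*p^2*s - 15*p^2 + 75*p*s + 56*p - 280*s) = (p^2 - p*s + 5*p - 5*s)/(p^2 - 5*p*s - 7*p + 35*s)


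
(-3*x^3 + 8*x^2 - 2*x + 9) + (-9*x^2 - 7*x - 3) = -3*x^3 - x^2 - 9*x + 6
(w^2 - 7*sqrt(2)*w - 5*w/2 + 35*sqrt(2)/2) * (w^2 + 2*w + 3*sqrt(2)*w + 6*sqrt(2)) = w^4 - 4*sqrt(2)*w^3 - w^3/2 - 47*w^2 + 2*sqrt(2)*w^2 + 21*w + 20*sqrt(2)*w + 210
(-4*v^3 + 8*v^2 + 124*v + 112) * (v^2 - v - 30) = -4*v^5 + 12*v^4 + 236*v^3 - 252*v^2 - 3832*v - 3360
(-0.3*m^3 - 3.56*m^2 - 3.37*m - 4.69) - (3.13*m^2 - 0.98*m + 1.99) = -0.3*m^3 - 6.69*m^2 - 2.39*m - 6.68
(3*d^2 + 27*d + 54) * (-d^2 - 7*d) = -3*d^4 - 48*d^3 - 243*d^2 - 378*d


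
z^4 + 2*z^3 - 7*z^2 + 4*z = z*(z - 1)^2*(z + 4)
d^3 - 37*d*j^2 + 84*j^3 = (d - 4*j)*(d - 3*j)*(d + 7*j)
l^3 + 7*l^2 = l^2*(l + 7)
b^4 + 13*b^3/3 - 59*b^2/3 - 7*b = b*(b - 3)*(b + 1/3)*(b + 7)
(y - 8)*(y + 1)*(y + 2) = y^3 - 5*y^2 - 22*y - 16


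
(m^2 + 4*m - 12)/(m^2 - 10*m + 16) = (m + 6)/(m - 8)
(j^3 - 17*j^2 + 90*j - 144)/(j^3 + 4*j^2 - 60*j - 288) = (j^2 - 9*j + 18)/(j^2 + 12*j + 36)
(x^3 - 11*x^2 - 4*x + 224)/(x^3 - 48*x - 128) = (x - 7)/(x + 4)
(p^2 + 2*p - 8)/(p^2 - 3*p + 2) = (p + 4)/(p - 1)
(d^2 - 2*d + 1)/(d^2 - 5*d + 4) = (d - 1)/(d - 4)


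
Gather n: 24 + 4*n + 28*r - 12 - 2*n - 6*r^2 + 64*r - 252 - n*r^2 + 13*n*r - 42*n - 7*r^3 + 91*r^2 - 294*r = n*(-r^2 + 13*r - 40) - 7*r^3 + 85*r^2 - 202*r - 240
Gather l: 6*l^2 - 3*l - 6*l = 6*l^2 - 9*l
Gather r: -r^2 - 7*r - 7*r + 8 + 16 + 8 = -r^2 - 14*r + 32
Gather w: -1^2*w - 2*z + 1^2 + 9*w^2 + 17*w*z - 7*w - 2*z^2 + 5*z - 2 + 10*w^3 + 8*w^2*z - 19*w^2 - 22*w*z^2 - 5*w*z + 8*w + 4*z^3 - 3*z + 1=10*w^3 + w^2*(8*z - 10) + w*(-22*z^2 + 12*z) + 4*z^3 - 2*z^2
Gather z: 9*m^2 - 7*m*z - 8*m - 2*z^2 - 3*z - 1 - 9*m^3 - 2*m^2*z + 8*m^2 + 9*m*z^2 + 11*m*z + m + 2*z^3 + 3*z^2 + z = -9*m^3 + 17*m^2 - 7*m + 2*z^3 + z^2*(9*m + 1) + z*(-2*m^2 + 4*m - 2) - 1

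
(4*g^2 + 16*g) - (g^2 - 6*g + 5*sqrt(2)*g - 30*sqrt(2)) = 3*g^2 - 5*sqrt(2)*g + 22*g + 30*sqrt(2)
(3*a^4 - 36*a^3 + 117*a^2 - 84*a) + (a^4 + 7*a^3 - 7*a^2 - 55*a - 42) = 4*a^4 - 29*a^3 + 110*a^2 - 139*a - 42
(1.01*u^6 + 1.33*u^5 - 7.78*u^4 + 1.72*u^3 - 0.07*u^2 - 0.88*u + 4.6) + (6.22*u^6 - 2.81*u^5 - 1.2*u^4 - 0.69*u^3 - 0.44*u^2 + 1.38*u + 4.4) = 7.23*u^6 - 1.48*u^5 - 8.98*u^4 + 1.03*u^3 - 0.51*u^2 + 0.5*u + 9.0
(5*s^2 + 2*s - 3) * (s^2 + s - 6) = 5*s^4 + 7*s^3 - 31*s^2 - 15*s + 18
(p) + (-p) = 0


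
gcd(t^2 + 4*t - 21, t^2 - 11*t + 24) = t - 3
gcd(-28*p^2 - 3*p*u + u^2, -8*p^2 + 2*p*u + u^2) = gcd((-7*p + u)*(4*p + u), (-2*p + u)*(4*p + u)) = 4*p + u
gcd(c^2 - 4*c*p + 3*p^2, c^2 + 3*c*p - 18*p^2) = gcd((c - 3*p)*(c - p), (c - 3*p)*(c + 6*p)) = -c + 3*p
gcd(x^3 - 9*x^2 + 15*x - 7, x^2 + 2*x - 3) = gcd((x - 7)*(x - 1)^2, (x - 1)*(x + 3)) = x - 1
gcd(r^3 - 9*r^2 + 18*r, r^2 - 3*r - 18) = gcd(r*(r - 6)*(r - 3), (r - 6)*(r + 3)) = r - 6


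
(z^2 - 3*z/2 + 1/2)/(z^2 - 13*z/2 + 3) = (z - 1)/(z - 6)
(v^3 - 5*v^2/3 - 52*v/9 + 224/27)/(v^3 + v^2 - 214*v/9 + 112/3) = (9*v^2 + 9*v - 28)/(3*(3*v^2 + 11*v - 42))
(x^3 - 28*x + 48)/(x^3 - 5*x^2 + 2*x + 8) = (x + 6)/(x + 1)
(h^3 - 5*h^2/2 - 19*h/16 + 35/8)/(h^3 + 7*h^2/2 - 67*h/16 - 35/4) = (h - 2)/(h + 4)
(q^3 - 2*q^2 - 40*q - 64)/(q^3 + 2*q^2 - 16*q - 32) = (q - 8)/(q - 4)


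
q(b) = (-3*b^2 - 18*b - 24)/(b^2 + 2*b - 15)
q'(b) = (-6*b - 18)/(b^2 + 2*b - 15) + (-2*b - 2)*(-3*b^2 - 18*b - 24)/(b^2 + 2*b - 15)^2 = 6*(2*b^2 + 23*b + 53)/(b^4 + 4*b^3 - 26*b^2 - 60*b + 225)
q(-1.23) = 0.40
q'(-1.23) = 0.65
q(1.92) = 9.32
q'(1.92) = 11.23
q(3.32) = -43.88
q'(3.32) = 128.16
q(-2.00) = 0.00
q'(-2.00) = 0.40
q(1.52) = 6.04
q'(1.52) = 5.97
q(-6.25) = -2.48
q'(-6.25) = -0.57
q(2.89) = 116.46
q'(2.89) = 1084.69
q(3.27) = -51.48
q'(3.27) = 180.02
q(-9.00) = -2.19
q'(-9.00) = 0.02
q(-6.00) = -2.67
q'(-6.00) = -0.96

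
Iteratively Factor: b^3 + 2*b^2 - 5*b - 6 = (b + 1)*(b^2 + b - 6) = (b - 2)*(b + 1)*(b + 3)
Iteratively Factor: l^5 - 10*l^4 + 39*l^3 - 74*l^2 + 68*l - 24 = (l - 2)*(l^4 - 8*l^3 + 23*l^2 - 28*l + 12) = (l - 2)*(l - 1)*(l^3 - 7*l^2 + 16*l - 12) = (l - 2)^2*(l - 1)*(l^2 - 5*l + 6) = (l - 2)^3*(l - 1)*(l - 3)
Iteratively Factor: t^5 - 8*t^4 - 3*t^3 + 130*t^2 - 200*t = (t)*(t^4 - 8*t^3 - 3*t^2 + 130*t - 200) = t*(t - 5)*(t^3 - 3*t^2 - 18*t + 40) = t*(t - 5)*(t + 4)*(t^2 - 7*t + 10) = t*(t - 5)^2*(t + 4)*(t - 2)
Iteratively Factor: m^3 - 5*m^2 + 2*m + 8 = (m + 1)*(m^2 - 6*m + 8) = (m - 2)*(m + 1)*(m - 4)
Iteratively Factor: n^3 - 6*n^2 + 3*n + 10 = (n - 5)*(n^2 - n - 2) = (n - 5)*(n + 1)*(n - 2)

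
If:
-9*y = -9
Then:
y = 1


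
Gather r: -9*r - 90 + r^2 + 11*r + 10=r^2 + 2*r - 80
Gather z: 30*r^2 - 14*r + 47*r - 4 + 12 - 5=30*r^2 + 33*r + 3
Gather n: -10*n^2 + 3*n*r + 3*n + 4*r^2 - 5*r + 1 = -10*n^2 + n*(3*r + 3) + 4*r^2 - 5*r + 1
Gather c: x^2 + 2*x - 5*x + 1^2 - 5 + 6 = x^2 - 3*x + 2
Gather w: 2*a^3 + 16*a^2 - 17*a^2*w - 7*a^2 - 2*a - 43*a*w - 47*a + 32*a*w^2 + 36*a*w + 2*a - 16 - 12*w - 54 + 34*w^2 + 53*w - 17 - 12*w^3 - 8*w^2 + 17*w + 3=2*a^3 + 9*a^2 - 47*a - 12*w^3 + w^2*(32*a + 26) + w*(-17*a^2 - 7*a + 58) - 84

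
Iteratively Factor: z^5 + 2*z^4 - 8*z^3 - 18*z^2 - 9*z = (z + 1)*(z^4 + z^3 - 9*z^2 - 9*z) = (z + 1)*(z + 3)*(z^3 - 2*z^2 - 3*z) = (z + 1)^2*(z + 3)*(z^2 - 3*z) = (z - 3)*(z + 1)^2*(z + 3)*(z)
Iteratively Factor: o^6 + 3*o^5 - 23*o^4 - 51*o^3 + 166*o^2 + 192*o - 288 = (o + 2)*(o^5 + o^4 - 25*o^3 - o^2 + 168*o - 144) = (o + 2)*(o + 4)*(o^4 - 3*o^3 - 13*o^2 + 51*o - 36) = (o - 1)*(o + 2)*(o + 4)*(o^3 - 2*o^2 - 15*o + 36) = (o - 3)*(o - 1)*(o + 2)*(o + 4)*(o^2 + o - 12) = (o - 3)^2*(o - 1)*(o + 2)*(o + 4)*(o + 4)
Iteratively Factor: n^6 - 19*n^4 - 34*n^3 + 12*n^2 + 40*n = (n)*(n^5 - 19*n^3 - 34*n^2 + 12*n + 40) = n*(n - 5)*(n^4 + 5*n^3 + 6*n^2 - 4*n - 8) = n*(n - 5)*(n + 2)*(n^3 + 3*n^2 - 4) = n*(n - 5)*(n - 1)*(n + 2)*(n^2 + 4*n + 4) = n*(n - 5)*(n - 1)*(n + 2)^2*(n + 2)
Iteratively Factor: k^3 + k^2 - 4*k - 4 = (k + 1)*(k^2 - 4) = (k + 1)*(k + 2)*(k - 2)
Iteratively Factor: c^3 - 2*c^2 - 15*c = (c - 5)*(c^2 + 3*c) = (c - 5)*(c + 3)*(c)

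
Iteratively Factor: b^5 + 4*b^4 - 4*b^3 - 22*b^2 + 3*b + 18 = (b - 1)*(b^4 + 5*b^3 + b^2 - 21*b - 18) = (b - 1)*(b + 3)*(b^3 + 2*b^2 - 5*b - 6) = (b - 1)*(b + 3)^2*(b^2 - b - 2) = (b - 2)*(b - 1)*(b + 3)^2*(b + 1)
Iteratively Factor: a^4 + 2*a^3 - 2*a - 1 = (a + 1)*(a^3 + a^2 - a - 1) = (a + 1)^2*(a^2 - 1) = (a + 1)^3*(a - 1)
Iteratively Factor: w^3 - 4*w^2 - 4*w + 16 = (w - 2)*(w^2 - 2*w - 8) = (w - 4)*(w - 2)*(w + 2)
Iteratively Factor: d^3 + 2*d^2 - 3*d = (d)*(d^2 + 2*d - 3) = d*(d - 1)*(d + 3)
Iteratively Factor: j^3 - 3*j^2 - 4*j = (j)*(j^2 - 3*j - 4) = j*(j + 1)*(j - 4)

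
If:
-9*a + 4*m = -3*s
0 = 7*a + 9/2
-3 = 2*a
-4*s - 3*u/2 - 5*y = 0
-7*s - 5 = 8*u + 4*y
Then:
No Solution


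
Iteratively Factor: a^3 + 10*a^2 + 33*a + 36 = (a + 3)*(a^2 + 7*a + 12) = (a + 3)*(a + 4)*(a + 3)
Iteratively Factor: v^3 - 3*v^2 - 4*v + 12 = (v - 3)*(v^2 - 4) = (v - 3)*(v + 2)*(v - 2)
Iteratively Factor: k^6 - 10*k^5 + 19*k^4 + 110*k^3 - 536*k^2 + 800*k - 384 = (k - 1)*(k^5 - 9*k^4 + 10*k^3 + 120*k^2 - 416*k + 384) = (k - 4)*(k - 1)*(k^4 - 5*k^3 - 10*k^2 + 80*k - 96) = (k - 4)*(k - 2)*(k - 1)*(k^3 - 3*k^2 - 16*k + 48) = (k - 4)*(k - 3)*(k - 2)*(k - 1)*(k^2 - 16) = (k - 4)^2*(k - 3)*(k - 2)*(k - 1)*(k + 4)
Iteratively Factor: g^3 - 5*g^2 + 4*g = (g - 1)*(g^2 - 4*g) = (g - 4)*(g - 1)*(g)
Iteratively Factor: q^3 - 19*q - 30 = (q + 2)*(q^2 - 2*q - 15) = (q - 5)*(q + 2)*(q + 3)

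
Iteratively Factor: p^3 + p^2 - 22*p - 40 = (p + 2)*(p^2 - p - 20) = (p + 2)*(p + 4)*(p - 5)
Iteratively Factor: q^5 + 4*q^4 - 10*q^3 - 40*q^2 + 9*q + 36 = (q - 1)*(q^4 + 5*q^3 - 5*q^2 - 45*q - 36) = (q - 1)*(q + 4)*(q^3 + q^2 - 9*q - 9) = (q - 1)*(q + 3)*(q + 4)*(q^2 - 2*q - 3) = (q - 3)*(q - 1)*(q + 3)*(q + 4)*(q + 1)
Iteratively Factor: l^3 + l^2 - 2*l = (l)*(l^2 + l - 2) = l*(l - 1)*(l + 2)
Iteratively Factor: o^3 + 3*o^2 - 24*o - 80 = (o - 5)*(o^2 + 8*o + 16) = (o - 5)*(o + 4)*(o + 4)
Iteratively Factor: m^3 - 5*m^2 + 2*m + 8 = (m - 4)*(m^2 - m - 2) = (m - 4)*(m - 2)*(m + 1)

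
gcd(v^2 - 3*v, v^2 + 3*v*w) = v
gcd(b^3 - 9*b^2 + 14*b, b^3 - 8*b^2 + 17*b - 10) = b - 2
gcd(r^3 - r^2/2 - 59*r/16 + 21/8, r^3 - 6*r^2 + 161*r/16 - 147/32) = r^2 - 5*r/2 + 21/16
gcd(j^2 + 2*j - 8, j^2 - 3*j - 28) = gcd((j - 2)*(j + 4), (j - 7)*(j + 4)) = j + 4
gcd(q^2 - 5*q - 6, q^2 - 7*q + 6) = q - 6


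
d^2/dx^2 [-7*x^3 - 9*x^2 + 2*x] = -42*x - 18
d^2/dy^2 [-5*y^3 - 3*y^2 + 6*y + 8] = -30*y - 6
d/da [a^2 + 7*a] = 2*a + 7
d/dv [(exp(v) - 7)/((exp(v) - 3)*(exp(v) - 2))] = (-exp(2*v) + 14*exp(v) - 29)*exp(v)/(exp(4*v) - 10*exp(3*v) + 37*exp(2*v) - 60*exp(v) + 36)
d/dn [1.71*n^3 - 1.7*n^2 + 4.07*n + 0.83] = 5.13*n^2 - 3.4*n + 4.07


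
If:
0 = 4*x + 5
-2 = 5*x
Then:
No Solution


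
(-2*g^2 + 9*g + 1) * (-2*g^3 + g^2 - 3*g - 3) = 4*g^5 - 20*g^4 + 13*g^3 - 20*g^2 - 30*g - 3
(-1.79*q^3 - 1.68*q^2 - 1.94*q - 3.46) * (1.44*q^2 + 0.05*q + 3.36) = -2.5776*q^5 - 2.5087*q^4 - 8.892*q^3 - 10.7242*q^2 - 6.6914*q - 11.6256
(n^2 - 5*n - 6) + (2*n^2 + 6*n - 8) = 3*n^2 + n - 14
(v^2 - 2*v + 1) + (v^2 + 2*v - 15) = 2*v^2 - 14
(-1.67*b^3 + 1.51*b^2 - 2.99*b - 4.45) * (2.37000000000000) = -3.9579*b^3 + 3.5787*b^2 - 7.0863*b - 10.5465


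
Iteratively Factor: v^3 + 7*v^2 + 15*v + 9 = (v + 3)*(v^2 + 4*v + 3) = (v + 3)^2*(v + 1)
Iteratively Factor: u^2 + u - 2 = (u - 1)*(u + 2)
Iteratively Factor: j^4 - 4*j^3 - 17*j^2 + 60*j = (j)*(j^3 - 4*j^2 - 17*j + 60) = j*(j - 3)*(j^2 - j - 20) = j*(j - 3)*(j + 4)*(j - 5)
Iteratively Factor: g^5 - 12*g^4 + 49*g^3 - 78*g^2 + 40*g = (g - 2)*(g^4 - 10*g^3 + 29*g^2 - 20*g) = (g - 2)*(g - 1)*(g^3 - 9*g^2 + 20*g) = (g - 5)*(g - 2)*(g - 1)*(g^2 - 4*g) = g*(g - 5)*(g - 2)*(g - 1)*(g - 4)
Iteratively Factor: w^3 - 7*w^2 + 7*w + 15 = (w - 3)*(w^2 - 4*w - 5) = (w - 5)*(w - 3)*(w + 1)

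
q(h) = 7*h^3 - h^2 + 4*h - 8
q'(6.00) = 748.00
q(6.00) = 1492.00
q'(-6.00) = 772.00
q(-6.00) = -1580.00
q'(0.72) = 13.45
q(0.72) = -3.03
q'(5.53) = 635.14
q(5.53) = 1167.33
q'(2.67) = 148.37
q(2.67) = 128.79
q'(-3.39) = 252.11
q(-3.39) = -305.76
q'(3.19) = 211.32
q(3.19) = 221.82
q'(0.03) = 3.96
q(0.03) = -7.88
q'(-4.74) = 485.30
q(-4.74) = -794.90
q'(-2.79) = 173.05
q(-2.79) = -178.97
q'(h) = 21*h^2 - 2*h + 4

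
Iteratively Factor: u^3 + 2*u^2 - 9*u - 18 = (u + 2)*(u^2 - 9) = (u - 3)*(u + 2)*(u + 3)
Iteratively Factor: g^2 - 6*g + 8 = (g - 4)*(g - 2)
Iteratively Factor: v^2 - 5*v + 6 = (v - 3)*(v - 2)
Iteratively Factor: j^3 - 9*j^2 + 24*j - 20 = (j - 2)*(j^2 - 7*j + 10) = (j - 2)^2*(j - 5)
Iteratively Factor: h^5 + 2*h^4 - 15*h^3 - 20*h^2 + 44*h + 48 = (h - 3)*(h^4 + 5*h^3 - 20*h - 16) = (h - 3)*(h - 2)*(h^3 + 7*h^2 + 14*h + 8) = (h - 3)*(h - 2)*(h + 4)*(h^2 + 3*h + 2) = (h - 3)*(h - 2)*(h + 2)*(h + 4)*(h + 1)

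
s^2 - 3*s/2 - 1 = (s - 2)*(s + 1/2)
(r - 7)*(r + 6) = r^2 - r - 42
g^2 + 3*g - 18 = (g - 3)*(g + 6)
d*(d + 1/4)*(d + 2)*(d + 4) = d^4 + 25*d^3/4 + 19*d^2/2 + 2*d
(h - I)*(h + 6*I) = h^2 + 5*I*h + 6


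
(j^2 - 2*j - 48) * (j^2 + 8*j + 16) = j^4 + 6*j^3 - 48*j^2 - 416*j - 768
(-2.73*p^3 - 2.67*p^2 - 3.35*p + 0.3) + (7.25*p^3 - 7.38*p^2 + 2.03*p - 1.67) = 4.52*p^3 - 10.05*p^2 - 1.32*p - 1.37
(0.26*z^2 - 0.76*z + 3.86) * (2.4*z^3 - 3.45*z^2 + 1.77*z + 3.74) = 0.624*z^5 - 2.721*z^4 + 12.3462*z^3 - 13.6898*z^2 + 3.9898*z + 14.4364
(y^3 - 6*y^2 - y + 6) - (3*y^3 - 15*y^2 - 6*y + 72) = -2*y^3 + 9*y^2 + 5*y - 66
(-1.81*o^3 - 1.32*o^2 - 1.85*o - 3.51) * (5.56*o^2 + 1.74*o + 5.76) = -10.0636*o^5 - 10.4886*o^4 - 23.0084*o^3 - 30.3378*o^2 - 16.7634*o - 20.2176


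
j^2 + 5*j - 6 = (j - 1)*(j + 6)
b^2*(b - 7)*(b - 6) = b^4 - 13*b^3 + 42*b^2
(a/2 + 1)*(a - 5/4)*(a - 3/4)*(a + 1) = a^4/2 + a^3/2 - 49*a^2/32 - 19*a/32 + 15/16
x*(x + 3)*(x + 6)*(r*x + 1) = r*x^4 + 9*r*x^3 + 18*r*x^2 + x^3 + 9*x^2 + 18*x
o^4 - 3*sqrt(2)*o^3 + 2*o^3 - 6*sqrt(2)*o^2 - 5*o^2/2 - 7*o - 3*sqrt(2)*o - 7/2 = (o + 1)*(o - 7*sqrt(2)/2)*(sqrt(2)*o/2 + 1/2)*(sqrt(2)*o + sqrt(2))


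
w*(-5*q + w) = -5*q*w + w^2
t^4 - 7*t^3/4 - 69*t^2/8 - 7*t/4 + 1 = (t - 4)*(t - 1/4)*(t + 1/2)*(t + 2)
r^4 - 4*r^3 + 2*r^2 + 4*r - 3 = (r - 3)*(r - 1)^2*(r + 1)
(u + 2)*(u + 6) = u^2 + 8*u + 12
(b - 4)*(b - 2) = b^2 - 6*b + 8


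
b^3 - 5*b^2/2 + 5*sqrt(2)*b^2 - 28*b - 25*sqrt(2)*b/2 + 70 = (b - 5/2)*(b - 2*sqrt(2))*(b + 7*sqrt(2))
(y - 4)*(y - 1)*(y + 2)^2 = y^4 - y^3 - 12*y^2 - 4*y + 16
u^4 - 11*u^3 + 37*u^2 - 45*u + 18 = (u - 6)*(u - 3)*(u - 1)^2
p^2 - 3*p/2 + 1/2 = (p - 1)*(p - 1/2)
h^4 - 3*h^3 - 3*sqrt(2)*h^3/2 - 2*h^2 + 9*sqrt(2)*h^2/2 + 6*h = h*(h - 3)*(h - 2*sqrt(2))*(h + sqrt(2)/2)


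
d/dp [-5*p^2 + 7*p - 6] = 7 - 10*p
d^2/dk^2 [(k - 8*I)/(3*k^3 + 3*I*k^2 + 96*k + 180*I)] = 2*((k - 8*I)*(3*k^2 + 2*I*k + 32)^2 - (3*k^2 + 2*I*k + (k - 8*I)*(3*k + I) + 32)*(k^3 + I*k^2 + 32*k + 60*I))/(3*(k^3 + I*k^2 + 32*k + 60*I)^3)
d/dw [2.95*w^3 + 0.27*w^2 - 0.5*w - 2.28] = 8.85*w^2 + 0.54*w - 0.5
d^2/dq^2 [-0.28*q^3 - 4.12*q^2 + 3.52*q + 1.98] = -1.68*q - 8.24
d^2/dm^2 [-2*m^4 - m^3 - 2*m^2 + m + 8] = -24*m^2 - 6*m - 4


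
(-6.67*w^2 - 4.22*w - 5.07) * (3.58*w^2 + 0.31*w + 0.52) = -23.8786*w^4 - 17.1753*w^3 - 22.9272*w^2 - 3.7661*w - 2.6364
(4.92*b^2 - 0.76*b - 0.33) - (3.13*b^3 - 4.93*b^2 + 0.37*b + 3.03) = -3.13*b^3 + 9.85*b^2 - 1.13*b - 3.36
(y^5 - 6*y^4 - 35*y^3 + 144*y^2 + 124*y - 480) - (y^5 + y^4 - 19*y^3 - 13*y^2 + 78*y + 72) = -7*y^4 - 16*y^3 + 157*y^2 + 46*y - 552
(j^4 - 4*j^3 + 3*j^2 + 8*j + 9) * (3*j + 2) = 3*j^5 - 10*j^4 + j^3 + 30*j^2 + 43*j + 18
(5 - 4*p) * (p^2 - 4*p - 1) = -4*p^3 + 21*p^2 - 16*p - 5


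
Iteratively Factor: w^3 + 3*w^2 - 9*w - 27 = (w + 3)*(w^2 - 9) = (w - 3)*(w + 3)*(w + 3)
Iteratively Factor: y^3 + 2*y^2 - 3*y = (y - 1)*(y^2 + 3*y) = (y - 1)*(y + 3)*(y)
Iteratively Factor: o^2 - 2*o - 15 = (o + 3)*(o - 5)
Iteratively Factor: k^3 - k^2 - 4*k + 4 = (k + 2)*(k^2 - 3*k + 2) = (k - 2)*(k + 2)*(k - 1)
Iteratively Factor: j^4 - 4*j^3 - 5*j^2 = (j)*(j^3 - 4*j^2 - 5*j) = j*(j - 5)*(j^2 + j) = j*(j - 5)*(j + 1)*(j)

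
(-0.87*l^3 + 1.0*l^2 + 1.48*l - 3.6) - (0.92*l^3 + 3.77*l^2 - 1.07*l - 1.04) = -1.79*l^3 - 2.77*l^2 + 2.55*l - 2.56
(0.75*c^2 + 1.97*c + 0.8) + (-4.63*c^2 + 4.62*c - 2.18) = -3.88*c^2 + 6.59*c - 1.38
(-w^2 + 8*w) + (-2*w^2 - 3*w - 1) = -3*w^2 + 5*w - 1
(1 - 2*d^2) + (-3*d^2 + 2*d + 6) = -5*d^2 + 2*d + 7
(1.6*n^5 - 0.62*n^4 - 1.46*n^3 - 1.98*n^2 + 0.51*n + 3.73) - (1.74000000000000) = 1.6*n^5 - 0.62*n^4 - 1.46*n^3 - 1.98*n^2 + 0.51*n + 1.99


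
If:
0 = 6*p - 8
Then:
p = 4/3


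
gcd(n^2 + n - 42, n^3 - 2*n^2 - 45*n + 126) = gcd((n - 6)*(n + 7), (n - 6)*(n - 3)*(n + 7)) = n^2 + n - 42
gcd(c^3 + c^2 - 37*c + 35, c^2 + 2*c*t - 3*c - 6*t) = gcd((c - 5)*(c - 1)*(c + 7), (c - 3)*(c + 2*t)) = 1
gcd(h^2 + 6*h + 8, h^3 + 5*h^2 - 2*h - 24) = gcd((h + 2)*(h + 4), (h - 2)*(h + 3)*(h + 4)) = h + 4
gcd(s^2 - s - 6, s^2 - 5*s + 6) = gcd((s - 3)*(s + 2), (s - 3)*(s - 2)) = s - 3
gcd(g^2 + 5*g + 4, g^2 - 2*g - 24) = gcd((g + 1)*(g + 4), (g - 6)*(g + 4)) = g + 4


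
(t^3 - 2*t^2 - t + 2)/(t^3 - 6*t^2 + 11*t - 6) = (t + 1)/(t - 3)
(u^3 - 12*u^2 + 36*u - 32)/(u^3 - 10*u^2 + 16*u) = (u - 2)/u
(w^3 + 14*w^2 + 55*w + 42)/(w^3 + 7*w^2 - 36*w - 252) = (w + 1)/(w - 6)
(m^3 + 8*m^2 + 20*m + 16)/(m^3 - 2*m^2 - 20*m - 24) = (m + 4)/(m - 6)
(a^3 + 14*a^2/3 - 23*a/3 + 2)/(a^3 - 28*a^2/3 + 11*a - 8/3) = (a + 6)/(a - 8)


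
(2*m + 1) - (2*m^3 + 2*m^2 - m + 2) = -2*m^3 - 2*m^2 + 3*m - 1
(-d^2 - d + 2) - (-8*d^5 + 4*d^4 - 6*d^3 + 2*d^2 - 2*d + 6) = 8*d^5 - 4*d^4 + 6*d^3 - 3*d^2 + d - 4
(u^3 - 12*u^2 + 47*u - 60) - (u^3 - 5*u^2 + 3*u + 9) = -7*u^2 + 44*u - 69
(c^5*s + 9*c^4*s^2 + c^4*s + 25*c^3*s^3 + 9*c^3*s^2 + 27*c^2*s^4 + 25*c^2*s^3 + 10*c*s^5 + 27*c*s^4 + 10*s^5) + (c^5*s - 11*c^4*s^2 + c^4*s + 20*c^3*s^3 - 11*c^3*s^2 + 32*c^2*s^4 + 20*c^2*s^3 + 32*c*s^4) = 2*c^5*s - 2*c^4*s^2 + 2*c^4*s + 45*c^3*s^3 - 2*c^3*s^2 + 59*c^2*s^4 + 45*c^2*s^3 + 10*c*s^5 + 59*c*s^4 + 10*s^5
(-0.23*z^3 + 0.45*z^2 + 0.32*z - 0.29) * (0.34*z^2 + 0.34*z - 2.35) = -0.0782*z^5 + 0.0748*z^4 + 0.8023*z^3 - 1.0473*z^2 - 0.8506*z + 0.6815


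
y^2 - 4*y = y*(y - 4)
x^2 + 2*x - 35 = (x - 5)*(x + 7)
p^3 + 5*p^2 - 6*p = p*(p - 1)*(p + 6)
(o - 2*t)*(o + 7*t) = o^2 + 5*o*t - 14*t^2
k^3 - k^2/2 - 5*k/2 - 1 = (k - 2)*(k + 1/2)*(k + 1)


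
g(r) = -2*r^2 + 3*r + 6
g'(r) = 3 - 4*r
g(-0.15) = 5.50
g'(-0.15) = 3.60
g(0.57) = 7.06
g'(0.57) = 0.72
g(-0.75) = 2.62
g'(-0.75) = 6.00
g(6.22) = -52.72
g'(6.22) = -21.88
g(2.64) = -0.02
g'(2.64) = -7.56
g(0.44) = 6.93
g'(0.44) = 1.24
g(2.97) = -2.73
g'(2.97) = -8.88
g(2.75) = -0.88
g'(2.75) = -8.00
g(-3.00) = -21.00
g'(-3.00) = 15.00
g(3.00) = -3.00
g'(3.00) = -9.00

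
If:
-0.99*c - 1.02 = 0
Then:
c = -1.03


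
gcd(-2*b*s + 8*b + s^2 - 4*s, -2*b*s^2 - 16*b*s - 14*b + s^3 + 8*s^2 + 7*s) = -2*b + s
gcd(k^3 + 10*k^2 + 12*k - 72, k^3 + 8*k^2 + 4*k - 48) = k^2 + 4*k - 12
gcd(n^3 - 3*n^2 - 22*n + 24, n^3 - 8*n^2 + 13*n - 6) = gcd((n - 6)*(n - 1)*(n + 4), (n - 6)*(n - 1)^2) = n^2 - 7*n + 6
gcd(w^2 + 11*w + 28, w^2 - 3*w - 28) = w + 4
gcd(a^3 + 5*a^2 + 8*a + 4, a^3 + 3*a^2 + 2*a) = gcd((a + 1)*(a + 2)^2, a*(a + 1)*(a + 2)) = a^2 + 3*a + 2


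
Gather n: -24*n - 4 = -24*n - 4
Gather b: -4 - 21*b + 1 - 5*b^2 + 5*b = -5*b^2 - 16*b - 3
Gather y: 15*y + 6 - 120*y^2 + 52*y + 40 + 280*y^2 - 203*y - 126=160*y^2 - 136*y - 80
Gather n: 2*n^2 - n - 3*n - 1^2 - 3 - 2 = 2*n^2 - 4*n - 6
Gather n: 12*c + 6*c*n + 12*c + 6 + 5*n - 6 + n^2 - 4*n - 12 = 24*c + n^2 + n*(6*c + 1) - 12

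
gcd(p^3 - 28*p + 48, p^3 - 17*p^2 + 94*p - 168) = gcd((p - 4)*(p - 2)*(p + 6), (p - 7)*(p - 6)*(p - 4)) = p - 4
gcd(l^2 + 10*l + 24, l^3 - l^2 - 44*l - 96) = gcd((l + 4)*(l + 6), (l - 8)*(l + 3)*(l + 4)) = l + 4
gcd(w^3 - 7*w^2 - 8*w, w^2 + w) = w^2 + w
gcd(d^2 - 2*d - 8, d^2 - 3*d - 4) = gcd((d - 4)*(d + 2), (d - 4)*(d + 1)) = d - 4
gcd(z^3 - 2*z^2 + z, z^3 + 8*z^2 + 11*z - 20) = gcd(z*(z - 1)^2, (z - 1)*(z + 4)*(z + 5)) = z - 1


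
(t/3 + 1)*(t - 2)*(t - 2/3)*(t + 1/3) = t^4/3 + 2*t^3/9 - 59*t^2/27 + 16*t/27 + 4/9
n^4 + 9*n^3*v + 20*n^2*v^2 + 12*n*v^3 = n*(n + v)*(n + 2*v)*(n + 6*v)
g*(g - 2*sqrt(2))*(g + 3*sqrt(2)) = g^3 + sqrt(2)*g^2 - 12*g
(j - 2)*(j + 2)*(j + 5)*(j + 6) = j^4 + 11*j^3 + 26*j^2 - 44*j - 120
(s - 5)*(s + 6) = s^2 + s - 30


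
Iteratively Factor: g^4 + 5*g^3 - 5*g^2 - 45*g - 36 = (g + 1)*(g^3 + 4*g^2 - 9*g - 36) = (g + 1)*(g + 3)*(g^2 + g - 12) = (g - 3)*(g + 1)*(g + 3)*(g + 4)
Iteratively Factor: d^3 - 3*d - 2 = (d + 1)*(d^2 - d - 2) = (d + 1)^2*(d - 2)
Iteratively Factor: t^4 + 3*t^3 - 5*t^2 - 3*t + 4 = (t - 1)*(t^3 + 4*t^2 - t - 4) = (t - 1)^2*(t^2 + 5*t + 4) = (t - 1)^2*(t + 1)*(t + 4)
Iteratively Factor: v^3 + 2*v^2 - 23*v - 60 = (v - 5)*(v^2 + 7*v + 12) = (v - 5)*(v + 4)*(v + 3)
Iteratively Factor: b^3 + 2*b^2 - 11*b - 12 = (b + 1)*(b^2 + b - 12) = (b - 3)*(b + 1)*(b + 4)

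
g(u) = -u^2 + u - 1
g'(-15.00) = 31.00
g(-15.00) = -241.00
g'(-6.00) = 13.00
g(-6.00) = -43.00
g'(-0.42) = 1.84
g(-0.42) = -1.60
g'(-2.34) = 5.68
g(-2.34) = -8.82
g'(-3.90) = 8.80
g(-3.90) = -20.11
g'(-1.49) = 3.98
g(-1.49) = -4.71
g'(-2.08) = 5.16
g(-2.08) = -7.41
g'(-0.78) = 2.56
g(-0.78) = -2.39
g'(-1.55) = 4.10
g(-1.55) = -4.95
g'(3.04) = -5.08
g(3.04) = -7.20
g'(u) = 1 - 2*u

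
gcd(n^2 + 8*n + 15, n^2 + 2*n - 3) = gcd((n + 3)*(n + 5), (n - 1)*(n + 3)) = n + 3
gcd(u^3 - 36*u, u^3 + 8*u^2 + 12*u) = u^2 + 6*u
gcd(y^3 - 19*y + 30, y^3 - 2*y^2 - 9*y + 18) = y^2 - 5*y + 6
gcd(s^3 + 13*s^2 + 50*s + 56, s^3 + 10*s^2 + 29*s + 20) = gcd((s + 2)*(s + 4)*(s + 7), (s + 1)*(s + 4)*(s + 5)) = s + 4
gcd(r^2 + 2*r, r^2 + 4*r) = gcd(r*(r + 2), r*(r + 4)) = r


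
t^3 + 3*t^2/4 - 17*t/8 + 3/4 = (t - 3/4)*(t - 1/2)*(t + 2)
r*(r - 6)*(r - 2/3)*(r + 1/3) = r^4 - 19*r^3/3 + 16*r^2/9 + 4*r/3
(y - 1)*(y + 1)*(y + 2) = y^3 + 2*y^2 - y - 2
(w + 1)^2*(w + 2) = w^3 + 4*w^2 + 5*w + 2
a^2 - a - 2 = (a - 2)*(a + 1)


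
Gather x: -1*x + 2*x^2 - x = 2*x^2 - 2*x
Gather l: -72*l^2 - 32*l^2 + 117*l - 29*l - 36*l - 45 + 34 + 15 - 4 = -104*l^2 + 52*l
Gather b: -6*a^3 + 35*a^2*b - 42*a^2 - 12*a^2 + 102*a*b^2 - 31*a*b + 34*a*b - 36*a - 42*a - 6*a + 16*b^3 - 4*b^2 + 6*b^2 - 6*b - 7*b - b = -6*a^3 - 54*a^2 - 84*a + 16*b^3 + b^2*(102*a + 2) + b*(35*a^2 + 3*a - 14)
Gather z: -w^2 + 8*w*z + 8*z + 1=-w^2 + z*(8*w + 8) + 1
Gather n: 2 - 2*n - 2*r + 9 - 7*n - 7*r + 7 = -9*n - 9*r + 18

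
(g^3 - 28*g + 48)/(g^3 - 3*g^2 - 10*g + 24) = (g + 6)/(g + 3)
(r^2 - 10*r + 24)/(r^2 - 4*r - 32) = (-r^2 + 10*r - 24)/(-r^2 + 4*r + 32)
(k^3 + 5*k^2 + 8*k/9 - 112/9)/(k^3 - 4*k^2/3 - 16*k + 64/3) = (k + 7/3)/(k - 4)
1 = 1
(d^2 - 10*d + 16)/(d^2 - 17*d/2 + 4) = 2*(d - 2)/(2*d - 1)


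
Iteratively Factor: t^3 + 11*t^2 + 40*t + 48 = (t + 4)*(t^2 + 7*t + 12) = (t + 3)*(t + 4)*(t + 4)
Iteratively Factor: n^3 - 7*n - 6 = (n + 1)*(n^2 - n - 6) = (n + 1)*(n + 2)*(n - 3)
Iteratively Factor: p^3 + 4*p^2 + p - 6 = (p + 3)*(p^2 + p - 2) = (p + 2)*(p + 3)*(p - 1)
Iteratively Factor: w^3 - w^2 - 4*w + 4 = (w - 1)*(w^2 - 4) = (w - 1)*(w + 2)*(w - 2)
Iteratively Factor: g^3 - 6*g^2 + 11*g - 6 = (g - 3)*(g^2 - 3*g + 2) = (g - 3)*(g - 2)*(g - 1)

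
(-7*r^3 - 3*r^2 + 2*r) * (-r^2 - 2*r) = 7*r^5 + 17*r^4 + 4*r^3 - 4*r^2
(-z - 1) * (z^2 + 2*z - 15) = -z^3 - 3*z^2 + 13*z + 15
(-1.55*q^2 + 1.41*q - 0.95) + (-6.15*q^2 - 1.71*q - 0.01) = -7.7*q^2 - 0.3*q - 0.96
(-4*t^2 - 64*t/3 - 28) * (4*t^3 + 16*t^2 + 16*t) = -16*t^5 - 448*t^4/3 - 1552*t^3/3 - 2368*t^2/3 - 448*t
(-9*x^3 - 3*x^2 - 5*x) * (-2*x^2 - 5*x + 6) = 18*x^5 + 51*x^4 - 29*x^3 + 7*x^2 - 30*x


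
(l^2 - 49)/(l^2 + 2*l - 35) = (l - 7)/(l - 5)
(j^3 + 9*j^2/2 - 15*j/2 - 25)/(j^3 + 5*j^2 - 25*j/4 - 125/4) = 2*(j + 2)/(2*j + 5)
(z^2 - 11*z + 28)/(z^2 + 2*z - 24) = (z - 7)/(z + 6)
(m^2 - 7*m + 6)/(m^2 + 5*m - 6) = (m - 6)/(m + 6)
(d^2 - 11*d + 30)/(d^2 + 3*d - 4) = (d^2 - 11*d + 30)/(d^2 + 3*d - 4)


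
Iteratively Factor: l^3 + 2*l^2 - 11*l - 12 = (l + 4)*(l^2 - 2*l - 3) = (l + 1)*(l + 4)*(l - 3)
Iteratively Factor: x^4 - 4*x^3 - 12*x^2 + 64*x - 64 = (x - 2)*(x^3 - 2*x^2 - 16*x + 32) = (x - 2)*(x + 4)*(x^2 - 6*x + 8) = (x - 2)^2*(x + 4)*(x - 4)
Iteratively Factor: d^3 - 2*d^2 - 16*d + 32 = (d - 4)*(d^2 + 2*d - 8) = (d - 4)*(d - 2)*(d + 4)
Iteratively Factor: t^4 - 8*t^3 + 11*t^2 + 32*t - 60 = (t - 2)*(t^3 - 6*t^2 - t + 30) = (t - 5)*(t - 2)*(t^2 - t - 6) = (t - 5)*(t - 2)*(t + 2)*(t - 3)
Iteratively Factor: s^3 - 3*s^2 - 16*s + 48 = (s + 4)*(s^2 - 7*s + 12) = (s - 3)*(s + 4)*(s - 4)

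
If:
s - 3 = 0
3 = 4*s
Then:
No Solution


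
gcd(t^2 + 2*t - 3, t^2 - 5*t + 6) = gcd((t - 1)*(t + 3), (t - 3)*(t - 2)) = 1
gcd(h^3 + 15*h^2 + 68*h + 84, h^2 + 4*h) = 1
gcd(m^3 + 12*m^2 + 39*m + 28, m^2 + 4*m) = m + 4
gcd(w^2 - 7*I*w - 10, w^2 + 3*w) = 1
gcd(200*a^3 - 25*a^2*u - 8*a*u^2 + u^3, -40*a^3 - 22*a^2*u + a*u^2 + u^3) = -5*a + u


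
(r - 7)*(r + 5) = r^2 - 2*r - 35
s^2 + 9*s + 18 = (s + 3)*(s + 6)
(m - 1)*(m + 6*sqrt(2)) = m^2 - m + 6*sqrt(2)*m - 6*sqrt(2)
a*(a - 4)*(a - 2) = a^3 - 6*a^2 + 8*a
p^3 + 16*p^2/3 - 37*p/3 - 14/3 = (p - 2)*(p + 1/3)*(p + 7)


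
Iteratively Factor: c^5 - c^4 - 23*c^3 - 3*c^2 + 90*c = (c - 5)*(c^4 + 4*c^3 - 3*c^2 - 18*c) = (c - 5)*(c + 3)*(c^3 + c^2 - 6*c) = (c - 5)*(c + 3)^2*(c^2 - 2*c) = (c - 5)*(c - 2)*(c + 3)^2*(c)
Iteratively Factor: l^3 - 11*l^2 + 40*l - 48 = (l - 4)*(l^2 - 7*l + 12) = (l - 4)*(l - 3)*(l - 4)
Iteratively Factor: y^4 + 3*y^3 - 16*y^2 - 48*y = (y + 3)*(y^3 - 16*y) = (y - 4)*(y + 3)*(y^2 + 4*y) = y*(y - 4)*(y + 3)*(y + 4)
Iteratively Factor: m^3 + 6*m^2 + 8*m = (m + 2)*(m^2 + 4*m) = (m + 2)*(m + 4)*(m)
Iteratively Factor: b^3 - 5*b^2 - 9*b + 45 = (b + 3)*(b^2 - 8*b + 15) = (b - 3)*(b + 3)*(b - 5)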